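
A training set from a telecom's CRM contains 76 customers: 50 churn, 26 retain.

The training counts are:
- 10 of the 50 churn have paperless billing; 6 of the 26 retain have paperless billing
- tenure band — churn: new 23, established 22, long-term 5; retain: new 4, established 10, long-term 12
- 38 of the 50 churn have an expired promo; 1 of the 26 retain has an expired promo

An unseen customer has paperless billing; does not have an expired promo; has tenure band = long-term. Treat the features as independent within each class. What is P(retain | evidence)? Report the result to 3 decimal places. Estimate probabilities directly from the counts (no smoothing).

0.917

churn: (50/76) × (10/50) × (5/50) × (12/50) ≈ 0.00315789
retain: (26/76) × (6/26) × (12/26) × (25/26) ≈ 0.0350358
P(retain | x) = 0.0350358 / 0.03819369 ≈ 0.917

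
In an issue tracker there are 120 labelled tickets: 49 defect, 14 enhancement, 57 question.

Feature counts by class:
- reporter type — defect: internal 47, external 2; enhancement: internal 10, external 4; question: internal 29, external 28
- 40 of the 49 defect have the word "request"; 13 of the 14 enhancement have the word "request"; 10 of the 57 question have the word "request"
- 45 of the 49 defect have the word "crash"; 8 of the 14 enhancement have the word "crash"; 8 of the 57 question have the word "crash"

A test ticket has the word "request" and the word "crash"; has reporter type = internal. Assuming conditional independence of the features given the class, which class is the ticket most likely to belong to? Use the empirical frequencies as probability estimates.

defect: (49/120) × (47/49) × (40/49) × (45/49) ≈ 0.293628
enhancement: (14/120) × (10/14) × (13/14) × (8/14) ≈ 0.0442177
question: (57/120) × (29/57) × (10/57) × (8/57) ≈ 0.00595055
Highest score → defect.

defect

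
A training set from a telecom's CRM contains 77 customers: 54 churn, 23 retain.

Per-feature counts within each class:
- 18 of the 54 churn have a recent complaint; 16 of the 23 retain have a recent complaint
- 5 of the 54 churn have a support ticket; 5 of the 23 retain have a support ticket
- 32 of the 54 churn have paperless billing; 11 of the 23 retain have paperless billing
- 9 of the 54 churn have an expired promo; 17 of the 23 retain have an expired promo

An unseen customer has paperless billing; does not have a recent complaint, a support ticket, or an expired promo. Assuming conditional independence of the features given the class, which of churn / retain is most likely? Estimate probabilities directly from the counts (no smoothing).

churn: (54/77) × (36/54) × (49/54) × (32/54) × (45/54) ≈ 0.209502
retain: (23/77) × (7/23) × (18/23) × (11/23) × (6/23) ≈ 0.00887647
Highest score → churn.

churn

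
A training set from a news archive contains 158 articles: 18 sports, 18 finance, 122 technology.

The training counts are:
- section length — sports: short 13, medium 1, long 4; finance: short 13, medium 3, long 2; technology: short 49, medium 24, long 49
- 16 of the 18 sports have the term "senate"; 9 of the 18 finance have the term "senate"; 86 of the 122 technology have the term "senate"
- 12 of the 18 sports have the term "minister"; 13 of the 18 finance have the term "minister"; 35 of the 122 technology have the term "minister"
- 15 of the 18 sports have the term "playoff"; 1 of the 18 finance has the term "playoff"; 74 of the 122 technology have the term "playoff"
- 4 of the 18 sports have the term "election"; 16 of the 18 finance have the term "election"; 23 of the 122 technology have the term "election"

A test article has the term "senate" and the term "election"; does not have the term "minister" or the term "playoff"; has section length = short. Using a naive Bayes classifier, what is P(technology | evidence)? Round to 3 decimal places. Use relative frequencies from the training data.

sports: (18/158) × (13/18) × (16/18) × (6/18) × (3/18) × (4/18) ≈ 0.000902919
finance: (18/158) × (13/18) × (9/18) × (5/18) × (17/18) × (16/18) ≈ 0.00959351
technology: (122/158) × (49/122) × (86/122) × (87/122) × (48/122) × (23/122) ≈ 0.0115634
P(technology | x) = 0.0115634 / 0.022059829 ≈ 0.524

0.524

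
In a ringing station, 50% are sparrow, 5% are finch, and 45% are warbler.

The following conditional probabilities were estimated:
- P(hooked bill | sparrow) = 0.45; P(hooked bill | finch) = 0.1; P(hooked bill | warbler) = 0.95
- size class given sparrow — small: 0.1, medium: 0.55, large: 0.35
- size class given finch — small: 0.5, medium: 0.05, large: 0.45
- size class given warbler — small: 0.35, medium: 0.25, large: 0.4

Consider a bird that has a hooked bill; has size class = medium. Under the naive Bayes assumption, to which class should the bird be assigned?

sparrow: 0.5 × 0.45 × 0.55 = 0.12375
finch: 0.05 × 0.1 × 0.05 = 0.00025
warbler: 0.45 × 0.95 × 0.25 = 0.106875
Highest score → sparrow.

sparrow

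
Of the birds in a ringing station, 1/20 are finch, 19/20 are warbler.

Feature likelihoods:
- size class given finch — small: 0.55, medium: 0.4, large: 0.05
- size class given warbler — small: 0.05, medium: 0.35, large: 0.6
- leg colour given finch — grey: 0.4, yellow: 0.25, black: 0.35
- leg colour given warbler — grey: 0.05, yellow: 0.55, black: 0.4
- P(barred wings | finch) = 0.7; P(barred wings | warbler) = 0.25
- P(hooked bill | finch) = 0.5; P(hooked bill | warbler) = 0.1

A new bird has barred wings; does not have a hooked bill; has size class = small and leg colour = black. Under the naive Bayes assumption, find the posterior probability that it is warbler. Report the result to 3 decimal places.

0.559

finch: 0.05 × 0.55 × 0.35 × 0.7 × (1−0.5) = 0.00336875
warbler: 0.95 × 0.05 × 0.4 × 0.25 × (1−0.1) = 0.004275
P(warbler | x) = 0.004275 / 0.00764375 ≈ 0.559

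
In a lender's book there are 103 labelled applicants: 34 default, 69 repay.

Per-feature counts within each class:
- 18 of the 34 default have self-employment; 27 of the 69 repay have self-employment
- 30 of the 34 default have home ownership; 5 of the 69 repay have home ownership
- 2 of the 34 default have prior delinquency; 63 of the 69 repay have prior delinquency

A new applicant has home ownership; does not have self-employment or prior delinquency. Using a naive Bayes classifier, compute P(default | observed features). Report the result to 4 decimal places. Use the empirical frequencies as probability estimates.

0.9805

default: (34/103) × (16/34) × (30/34) × (32/34) ≈ 0.129002
repay: (69/103) × (42/69) × (5/69) × (6/69) ≈ 0.00256942
P(default | x) = 0.129002 / 0.13157142 ≈ 0.9805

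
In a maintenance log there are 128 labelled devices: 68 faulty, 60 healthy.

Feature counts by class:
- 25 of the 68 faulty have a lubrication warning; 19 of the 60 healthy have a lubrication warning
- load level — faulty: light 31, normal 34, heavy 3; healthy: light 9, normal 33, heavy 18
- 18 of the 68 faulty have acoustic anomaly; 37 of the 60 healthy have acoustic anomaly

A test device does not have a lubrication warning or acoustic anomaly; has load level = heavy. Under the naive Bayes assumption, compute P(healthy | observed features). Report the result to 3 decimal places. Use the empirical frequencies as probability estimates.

0.772

faulty: (68/128) × (43/68) × (3/68) × (50/68) ≈ 0.0108976
healthy: (60/128) × (41/60) × (18/60) × (23/60) = 0.0368359375
P(healthy | x) = 0.0368359375 / 0.0477335375 ≈ 0.772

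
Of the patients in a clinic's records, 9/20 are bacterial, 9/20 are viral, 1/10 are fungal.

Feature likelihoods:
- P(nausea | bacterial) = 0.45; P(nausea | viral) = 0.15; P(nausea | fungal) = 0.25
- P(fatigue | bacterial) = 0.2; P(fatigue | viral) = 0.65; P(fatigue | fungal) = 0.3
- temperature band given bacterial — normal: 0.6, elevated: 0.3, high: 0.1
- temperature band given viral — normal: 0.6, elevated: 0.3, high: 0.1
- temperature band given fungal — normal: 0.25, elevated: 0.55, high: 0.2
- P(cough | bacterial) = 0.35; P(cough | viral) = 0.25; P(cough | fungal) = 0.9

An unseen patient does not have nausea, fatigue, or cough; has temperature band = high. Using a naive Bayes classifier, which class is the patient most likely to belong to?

bacterial

bacterial: 0.45 × (1−0.45) × (1−0.2) × 0.1 × (1−0.35) = 0.01287
viral: 0.45 × (1−0.15) × (1−0.65) × 0.1 × (1−0.25) = 0.010040625
fungal: 0.1 × (1−0.25) × (1−0.3) × 0.2 × (1−0.9) = 0.00105
Highest score → bacterial.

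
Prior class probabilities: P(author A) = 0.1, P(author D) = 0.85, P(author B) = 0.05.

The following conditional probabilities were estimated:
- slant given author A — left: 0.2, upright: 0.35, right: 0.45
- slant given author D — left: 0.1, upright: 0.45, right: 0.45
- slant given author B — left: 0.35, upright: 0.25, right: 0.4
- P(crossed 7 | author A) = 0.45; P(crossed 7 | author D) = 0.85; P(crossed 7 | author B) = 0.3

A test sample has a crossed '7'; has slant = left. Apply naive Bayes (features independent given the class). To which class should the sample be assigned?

author D

author A: 0.1 × 0.2 × 0.45 = 0.009
author D: 0.85 × 0.1 × 0.85 = 0.07225
author B: 0.05 × 0.35 × 0.3 = 0.00525
Highest score → author D.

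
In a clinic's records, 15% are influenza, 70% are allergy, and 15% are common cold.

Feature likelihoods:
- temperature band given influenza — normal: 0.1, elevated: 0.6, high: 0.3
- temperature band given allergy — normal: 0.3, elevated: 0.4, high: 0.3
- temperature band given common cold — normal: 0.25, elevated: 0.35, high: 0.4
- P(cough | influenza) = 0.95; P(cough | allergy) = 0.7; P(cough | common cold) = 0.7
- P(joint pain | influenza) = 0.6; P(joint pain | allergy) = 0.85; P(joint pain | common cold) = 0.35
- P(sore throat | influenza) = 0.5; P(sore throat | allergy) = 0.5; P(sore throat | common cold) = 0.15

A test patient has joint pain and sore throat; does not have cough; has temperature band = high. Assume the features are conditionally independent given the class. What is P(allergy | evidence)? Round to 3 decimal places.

influenza: 0.15 × 0.3 × (1−0.95) × 0.6 × 0.5 = 0.000675
allergy: 0.7 × 0.3 × (1−0.7) × 0.85 × 0.5 = 0.026775
common cold: 0.15 × 0.4 × (1−0.7) × 0.35 × 0.15 = 0.000945
P(allergy | x) = 0.026775 / 0.028395 ≈ 0.943

0.943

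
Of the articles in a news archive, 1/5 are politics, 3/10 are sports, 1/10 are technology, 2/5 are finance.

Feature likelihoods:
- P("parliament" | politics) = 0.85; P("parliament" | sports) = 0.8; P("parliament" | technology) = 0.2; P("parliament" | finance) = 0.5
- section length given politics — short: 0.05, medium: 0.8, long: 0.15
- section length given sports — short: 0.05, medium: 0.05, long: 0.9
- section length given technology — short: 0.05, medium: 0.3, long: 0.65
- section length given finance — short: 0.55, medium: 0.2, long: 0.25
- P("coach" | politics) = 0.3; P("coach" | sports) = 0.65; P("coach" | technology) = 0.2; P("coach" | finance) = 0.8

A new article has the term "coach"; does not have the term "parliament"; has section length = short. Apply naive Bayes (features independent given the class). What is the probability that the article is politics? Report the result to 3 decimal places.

politics: 0.2 × (1−0.85) × 0.05 × 0.3 = 0.00045
sports: 0.3 × (1−0.8) × 0.05 × 0.65 = 0.00195
technology: 0.1 × (1−0.2) × 0.05 × 0.2 = 0.0008
finance: 0.4 × (1−0.5) × 0.55 × 0.8 = 0.088
P(politics | x) = 0.00045 / 0.0912 ≈ 0.005

0.005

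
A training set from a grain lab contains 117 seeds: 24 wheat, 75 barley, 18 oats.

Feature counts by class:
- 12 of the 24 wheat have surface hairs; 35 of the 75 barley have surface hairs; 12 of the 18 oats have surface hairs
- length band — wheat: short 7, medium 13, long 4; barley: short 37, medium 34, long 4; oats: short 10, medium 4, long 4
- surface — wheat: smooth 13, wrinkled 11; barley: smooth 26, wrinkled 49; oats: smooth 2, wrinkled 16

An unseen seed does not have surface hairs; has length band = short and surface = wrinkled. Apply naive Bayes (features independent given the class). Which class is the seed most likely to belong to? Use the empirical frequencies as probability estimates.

barley

wheat: (24/117) × (12/24) × (7/24) × (11/24) ≈ 0.0137108
barley: (75/117) × (40/75) × (37/75) × (49/75) ≈ 0.110192
oats: (18/117) × (6/18) × (10/18) × (16/18) ≈ 0.0253245
Highest score → barley.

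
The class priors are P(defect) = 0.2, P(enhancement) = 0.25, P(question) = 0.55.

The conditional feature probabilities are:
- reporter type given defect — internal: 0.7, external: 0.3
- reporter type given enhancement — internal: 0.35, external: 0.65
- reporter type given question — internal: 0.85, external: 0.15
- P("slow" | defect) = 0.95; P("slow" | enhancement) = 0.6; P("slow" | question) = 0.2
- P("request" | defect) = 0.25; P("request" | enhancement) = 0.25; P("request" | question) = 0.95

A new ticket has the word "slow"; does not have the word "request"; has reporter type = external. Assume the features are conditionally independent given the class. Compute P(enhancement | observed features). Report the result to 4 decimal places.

defect: 0.2 × 0.3 × 0.95 × (1−0.25) = 0.04275
enhancement: 0.25 × 0.65 × 0.6 × (1−0.25) = 0.073125
question: 0.55 × 0.15 × 0.2 × (1−0.95) = 0.000825
P(enhancement | x) = 0.073125 / 0.1167 ≈ 0.6266

0.6266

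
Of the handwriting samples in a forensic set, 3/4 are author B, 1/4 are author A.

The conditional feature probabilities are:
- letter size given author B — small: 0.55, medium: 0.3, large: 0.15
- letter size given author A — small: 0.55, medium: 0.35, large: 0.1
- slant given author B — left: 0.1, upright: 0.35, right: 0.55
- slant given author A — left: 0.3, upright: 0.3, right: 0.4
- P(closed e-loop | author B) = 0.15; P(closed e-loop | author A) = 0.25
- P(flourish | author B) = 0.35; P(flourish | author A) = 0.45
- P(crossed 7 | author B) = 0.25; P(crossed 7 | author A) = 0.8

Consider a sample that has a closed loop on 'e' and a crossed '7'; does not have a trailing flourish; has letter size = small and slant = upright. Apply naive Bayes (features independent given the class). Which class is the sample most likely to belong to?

author A

author B: 0.75 × 0.55 × 0.35 × 0.15 × (1−0.35) × 0.25 = 0.003519140625
author A: 0.25 × 0.55 × 0.3 × 0.25 × (1−0.45) × 0.8 = 0.0045375
Highest score → author A.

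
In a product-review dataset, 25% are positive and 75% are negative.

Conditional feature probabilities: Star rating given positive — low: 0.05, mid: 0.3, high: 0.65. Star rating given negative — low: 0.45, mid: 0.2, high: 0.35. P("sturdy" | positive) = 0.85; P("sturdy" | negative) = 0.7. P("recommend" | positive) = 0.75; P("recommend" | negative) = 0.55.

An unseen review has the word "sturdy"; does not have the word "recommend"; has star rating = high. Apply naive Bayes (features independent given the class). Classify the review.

negative

positive: 0.25 × 0.65 × 0.85 × (1−0.75) = 0.03453125
negative: 0.75 × 0.35 × 0.7 × (1−0.55) = 0.0826875
Highest score → negative.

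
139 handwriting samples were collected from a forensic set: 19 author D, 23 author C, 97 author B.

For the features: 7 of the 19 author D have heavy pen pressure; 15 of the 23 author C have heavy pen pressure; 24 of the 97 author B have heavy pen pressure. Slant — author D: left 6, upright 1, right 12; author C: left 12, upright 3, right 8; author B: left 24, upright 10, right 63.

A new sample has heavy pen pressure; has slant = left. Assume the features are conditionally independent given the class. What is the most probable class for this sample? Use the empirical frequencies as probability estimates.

author D: (19/139) × (7/19) × (6/19) ≈ 0.0159031
author C: (23/139) × (15/23) × (12/23) ≈ 0.0563028
author B: (97/139) × (24/97) × (24/97) ≈ 0.0427205
Highest score → author C.

author C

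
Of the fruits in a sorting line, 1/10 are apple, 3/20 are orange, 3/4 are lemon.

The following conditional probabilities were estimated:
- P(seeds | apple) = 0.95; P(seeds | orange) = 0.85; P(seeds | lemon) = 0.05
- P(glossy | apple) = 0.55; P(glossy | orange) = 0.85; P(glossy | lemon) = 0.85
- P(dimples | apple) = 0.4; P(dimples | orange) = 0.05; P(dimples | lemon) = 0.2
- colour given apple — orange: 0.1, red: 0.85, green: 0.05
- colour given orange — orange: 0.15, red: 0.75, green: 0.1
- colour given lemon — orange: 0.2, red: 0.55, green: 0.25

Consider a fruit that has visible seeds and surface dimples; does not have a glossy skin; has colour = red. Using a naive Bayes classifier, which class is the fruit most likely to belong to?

apple

apple: 0.1 × 0.95 × (1−0.55) × 0.4 × 0.85 = 0.014535
orange: 0.15 × 0.85 × (1−0.85) × 0.05 × 0.75 = 0.0007171875
lemon: 0.75 × 0.05 × (1−0.85) × 0.2 × 0.55 = 0.00061875
Highest score → apple.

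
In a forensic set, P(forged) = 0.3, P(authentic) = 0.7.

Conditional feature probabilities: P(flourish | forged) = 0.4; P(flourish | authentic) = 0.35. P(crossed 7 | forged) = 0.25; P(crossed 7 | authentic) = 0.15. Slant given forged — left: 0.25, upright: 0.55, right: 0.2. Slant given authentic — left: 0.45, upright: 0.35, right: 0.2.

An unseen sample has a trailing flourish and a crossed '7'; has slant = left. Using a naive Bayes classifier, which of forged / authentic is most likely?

authentic

forged: 0.3 × 0.4 × 0.25 × 0.25 = 0.0075
authentic: 0.7 × 0.35 × 0.15 × 0.45 = 0.0165375
Highest score → authentic.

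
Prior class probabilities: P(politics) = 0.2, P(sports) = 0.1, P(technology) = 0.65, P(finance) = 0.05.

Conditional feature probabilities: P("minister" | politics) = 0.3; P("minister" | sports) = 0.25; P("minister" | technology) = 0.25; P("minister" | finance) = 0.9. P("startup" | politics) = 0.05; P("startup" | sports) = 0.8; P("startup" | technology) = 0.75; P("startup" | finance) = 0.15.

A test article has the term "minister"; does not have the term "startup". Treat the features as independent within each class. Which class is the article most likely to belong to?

politics: 0.2 × 0.3 × (1−0.05) = 0.057
sports: 0.1 × 0.25 × (1−0.8) = 0.005
technology: 0.65 × 0.25 × (1−0.75) = 0.040625
finance: 0.05 × 0.9 × (1−0.15) = 0.03825
Highest score → politics.

politics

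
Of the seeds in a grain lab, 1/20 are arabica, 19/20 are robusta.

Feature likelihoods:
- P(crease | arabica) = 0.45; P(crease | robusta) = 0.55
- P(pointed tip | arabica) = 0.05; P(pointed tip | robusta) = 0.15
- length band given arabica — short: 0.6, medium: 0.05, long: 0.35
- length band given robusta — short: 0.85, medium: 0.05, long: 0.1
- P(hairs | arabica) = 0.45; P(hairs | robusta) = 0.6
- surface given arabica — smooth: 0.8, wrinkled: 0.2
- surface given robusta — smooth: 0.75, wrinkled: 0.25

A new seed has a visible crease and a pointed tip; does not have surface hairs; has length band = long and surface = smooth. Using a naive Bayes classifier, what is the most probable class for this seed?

robusta

arabica: 0.05 × 0.45 × 0.05 × 0.35 × (1−0.45) × 0.8 = 0.00017325
robusta: 0.95 × 0.55 × 0.15 × 0.1 × (1−0.6) × 0.75 = 0.00235125
Highest score → robusta.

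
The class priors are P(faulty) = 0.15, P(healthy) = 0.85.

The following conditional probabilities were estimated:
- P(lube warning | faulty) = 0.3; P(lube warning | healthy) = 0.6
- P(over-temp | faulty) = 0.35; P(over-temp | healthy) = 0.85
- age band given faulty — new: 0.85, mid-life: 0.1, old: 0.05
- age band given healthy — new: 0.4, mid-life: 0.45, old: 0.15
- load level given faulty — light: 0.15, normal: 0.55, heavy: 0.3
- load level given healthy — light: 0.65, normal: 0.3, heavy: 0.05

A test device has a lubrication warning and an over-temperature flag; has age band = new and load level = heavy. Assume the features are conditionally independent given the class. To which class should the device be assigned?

healthy

faulty: 0.15 × 0.3 × 0.35 × 0.85 × 0.3 = 0.00401625
healthy: 0.85 × 0.6 × 0.85 × 0.4 × 0.05 = 0.00867
Highest score → healthy.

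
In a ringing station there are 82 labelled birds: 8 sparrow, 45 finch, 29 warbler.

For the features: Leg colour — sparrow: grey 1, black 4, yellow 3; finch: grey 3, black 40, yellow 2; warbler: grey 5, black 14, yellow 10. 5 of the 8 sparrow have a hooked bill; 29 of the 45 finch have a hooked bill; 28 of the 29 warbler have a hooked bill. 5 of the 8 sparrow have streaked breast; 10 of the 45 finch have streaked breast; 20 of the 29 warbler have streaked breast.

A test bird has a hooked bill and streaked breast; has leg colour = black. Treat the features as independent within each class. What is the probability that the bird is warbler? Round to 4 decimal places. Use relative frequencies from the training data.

sparrow: (8/82) × (4/8) × (5/8) × (5/8) ≈ 0.0190549
finch: (45/82) × (40/45) × (29/45) × (10/45) ≈ 0.0698585
warbler: (29/82) × (14/29) × (28/29) × (20/29) ≈ 0.113686
P(warbler | x) = 0.113686 / 0.2025994 ≈ 0.5611

0.5611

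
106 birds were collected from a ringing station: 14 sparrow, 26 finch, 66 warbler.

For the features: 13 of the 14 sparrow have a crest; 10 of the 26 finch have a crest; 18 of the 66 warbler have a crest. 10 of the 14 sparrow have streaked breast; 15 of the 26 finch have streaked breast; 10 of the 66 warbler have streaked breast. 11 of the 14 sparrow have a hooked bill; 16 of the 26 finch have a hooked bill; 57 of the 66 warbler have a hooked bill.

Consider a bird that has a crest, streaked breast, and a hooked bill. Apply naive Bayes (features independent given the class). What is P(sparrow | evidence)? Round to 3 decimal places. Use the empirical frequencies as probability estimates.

0.553

sparrow: (14/106) × (13/14) × (10/14) × (11/14) ≈ 0.0688294
finch: (26/106) × (10/26) × (15/26) × (16/26) ≈ 0.0334934
warbler: (66/106) × (18/66) × (10/66) × (57/66) ≈ 0.0222205
P(sparrow | x) = 0.0688294 / 0.1245433 ≈ 0.553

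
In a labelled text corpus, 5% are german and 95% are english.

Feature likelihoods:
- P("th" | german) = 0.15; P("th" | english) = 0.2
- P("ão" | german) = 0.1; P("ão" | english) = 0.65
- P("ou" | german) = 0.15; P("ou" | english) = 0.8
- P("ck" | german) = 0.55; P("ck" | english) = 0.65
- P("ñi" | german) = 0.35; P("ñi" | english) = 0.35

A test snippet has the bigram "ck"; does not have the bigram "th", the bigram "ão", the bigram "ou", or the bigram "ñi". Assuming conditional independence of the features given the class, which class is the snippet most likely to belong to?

german: 0.05 × (1−0.15) × (1−0.1) × (1−0.15) × 0.55 × (1−0.35) = 0.01162321875
english: 0.95 × (1−0.2) × (1−0.65) × (1−0.8) × 0.65 × (1−0.35) = 0.022477
Highest score → english.

english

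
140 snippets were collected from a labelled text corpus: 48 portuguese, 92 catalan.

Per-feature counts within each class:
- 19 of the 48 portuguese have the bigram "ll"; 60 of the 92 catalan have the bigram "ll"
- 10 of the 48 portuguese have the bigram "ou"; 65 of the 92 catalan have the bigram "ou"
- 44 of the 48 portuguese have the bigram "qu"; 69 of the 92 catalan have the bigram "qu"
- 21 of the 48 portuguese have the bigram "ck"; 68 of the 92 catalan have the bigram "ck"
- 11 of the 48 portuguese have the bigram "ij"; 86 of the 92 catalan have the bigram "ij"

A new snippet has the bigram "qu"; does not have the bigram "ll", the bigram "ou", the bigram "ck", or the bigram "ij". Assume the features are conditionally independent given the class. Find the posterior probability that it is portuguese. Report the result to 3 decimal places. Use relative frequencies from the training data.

portuguese: (48/140) × (29/48) × (38/48) × (44/48) × (27/48) × (37/48) ≈ 0.0651789
catalan: (92/140) × (32/92) × (27/92) × (69/92) × (24/92) × (6/92) ≈ 0.000855945
P(portuguese | x) = 0.0651789 / 0.066034845 ≈ 0.987

0.987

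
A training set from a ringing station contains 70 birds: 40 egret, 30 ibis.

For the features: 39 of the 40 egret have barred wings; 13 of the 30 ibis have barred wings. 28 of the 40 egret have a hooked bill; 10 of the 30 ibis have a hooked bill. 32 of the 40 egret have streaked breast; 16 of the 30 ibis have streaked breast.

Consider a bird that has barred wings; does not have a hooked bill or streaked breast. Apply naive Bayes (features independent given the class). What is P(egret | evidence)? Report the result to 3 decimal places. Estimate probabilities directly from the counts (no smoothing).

egret: (40/70) × (39/40) × (12/40) × (8/40) ≈ 0.0334286
ibis: (30/70) × (13/30) × (20/30) × (14/30) ≈ 0.0577778
P(egret | x) = 0.0334286 / 0.0912064 ≈ 0.367

0.367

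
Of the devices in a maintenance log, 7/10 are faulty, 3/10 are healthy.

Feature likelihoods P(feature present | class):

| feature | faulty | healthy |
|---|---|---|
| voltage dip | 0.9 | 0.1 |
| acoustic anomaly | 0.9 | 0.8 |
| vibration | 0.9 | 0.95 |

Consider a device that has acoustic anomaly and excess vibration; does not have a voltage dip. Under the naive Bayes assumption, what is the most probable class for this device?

healthy

faulty: 0.7 × (1−0.9) × 0.9 × 0.9 = 0.0567
healthy: 0.3 × (1−0.1) × 0.8 × 0.95 = 0.2052
Highest score → healthy.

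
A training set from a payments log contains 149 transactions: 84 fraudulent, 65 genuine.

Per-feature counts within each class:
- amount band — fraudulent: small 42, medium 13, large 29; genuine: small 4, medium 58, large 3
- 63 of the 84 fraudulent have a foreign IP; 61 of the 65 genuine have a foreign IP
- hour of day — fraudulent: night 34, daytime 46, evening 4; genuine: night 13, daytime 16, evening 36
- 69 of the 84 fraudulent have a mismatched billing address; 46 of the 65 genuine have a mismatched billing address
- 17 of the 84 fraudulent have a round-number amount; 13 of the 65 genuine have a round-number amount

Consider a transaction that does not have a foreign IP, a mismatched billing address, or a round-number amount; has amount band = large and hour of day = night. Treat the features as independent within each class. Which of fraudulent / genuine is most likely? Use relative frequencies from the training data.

fraudulent

fraudulent: (84/149) × (29/84) × (21/84) × (34/84) × (15/84) × (67/84) ≈ 0.00280517
genuine: (65/149) × (3/65) × (4/65) × (13/65) × (19/65) × (52/65) ≈ 0.0000579485
Highest score → fraudulent.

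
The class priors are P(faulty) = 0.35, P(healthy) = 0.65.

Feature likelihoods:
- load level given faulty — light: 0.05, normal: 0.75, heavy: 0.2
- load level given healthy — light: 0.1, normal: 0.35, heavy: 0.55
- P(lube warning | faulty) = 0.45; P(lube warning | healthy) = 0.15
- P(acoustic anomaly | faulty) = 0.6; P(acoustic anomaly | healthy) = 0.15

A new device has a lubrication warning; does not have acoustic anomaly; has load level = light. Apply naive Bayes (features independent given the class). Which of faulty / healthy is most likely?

healthy

faulty: 0.35 × 0.05 × 0.45 × (1−0.6) = 0.00315
healthy: 0.65 × 0.1 × 0.15 × (1−0.15) = 0.0082875
Highest score → healthy.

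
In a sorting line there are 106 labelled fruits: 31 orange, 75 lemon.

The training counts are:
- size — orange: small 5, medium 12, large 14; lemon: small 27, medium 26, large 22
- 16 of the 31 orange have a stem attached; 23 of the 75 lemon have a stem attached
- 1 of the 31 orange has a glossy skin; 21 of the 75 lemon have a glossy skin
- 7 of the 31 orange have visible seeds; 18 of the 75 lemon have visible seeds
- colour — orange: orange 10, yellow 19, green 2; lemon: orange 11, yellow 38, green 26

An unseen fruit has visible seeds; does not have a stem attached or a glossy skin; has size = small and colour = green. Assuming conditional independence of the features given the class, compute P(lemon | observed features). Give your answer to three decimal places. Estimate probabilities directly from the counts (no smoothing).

orange: (31/106) × (5/31) × (15/31) × (30/31) × (7/31) × (2/31) ≈ 0.000321779
lemon: (75/106) × (27/75) × (52/75) × (54/75) × (18/75) × (26/75) ≈ 0.0105793
P(lemon | x) = 0.0105793 / 0.010901079 ≈ 0.970

0.970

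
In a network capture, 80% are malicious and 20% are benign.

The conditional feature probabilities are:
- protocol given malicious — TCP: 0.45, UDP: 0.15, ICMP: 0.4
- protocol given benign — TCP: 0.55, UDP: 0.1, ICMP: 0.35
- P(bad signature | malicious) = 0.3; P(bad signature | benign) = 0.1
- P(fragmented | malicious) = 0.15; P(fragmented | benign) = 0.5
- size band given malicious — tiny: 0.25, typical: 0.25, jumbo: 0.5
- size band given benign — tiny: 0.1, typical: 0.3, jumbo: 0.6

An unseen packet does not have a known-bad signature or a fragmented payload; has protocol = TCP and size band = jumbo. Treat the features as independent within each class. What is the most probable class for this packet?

malicious

malicious: 0.8 × 0.45 × (1−0.3) × (1−0.15) × 0.5 = 0.1071
benign: 0.2 × 0.55 × (1−0.1) × (1−0.5) × 0.6 = 0.0297
Highest score → malicious.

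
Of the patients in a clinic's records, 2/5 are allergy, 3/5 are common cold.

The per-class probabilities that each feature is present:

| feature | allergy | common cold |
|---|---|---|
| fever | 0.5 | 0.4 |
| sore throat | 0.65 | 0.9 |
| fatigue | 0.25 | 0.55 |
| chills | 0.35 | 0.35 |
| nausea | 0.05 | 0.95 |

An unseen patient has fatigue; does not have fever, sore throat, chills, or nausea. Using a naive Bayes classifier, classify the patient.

allergy: 0.4 × (1−0.5) × (1−0.65) × 0.25 × (1−0.35) × (1−0.05) = 0.01080625
common cold: 0.6 × (1−0.4) × (1−0.9) × 0.55 × (1−0.35) × (1−0.95) = 0.0006435
Highest score → allergy.

allergy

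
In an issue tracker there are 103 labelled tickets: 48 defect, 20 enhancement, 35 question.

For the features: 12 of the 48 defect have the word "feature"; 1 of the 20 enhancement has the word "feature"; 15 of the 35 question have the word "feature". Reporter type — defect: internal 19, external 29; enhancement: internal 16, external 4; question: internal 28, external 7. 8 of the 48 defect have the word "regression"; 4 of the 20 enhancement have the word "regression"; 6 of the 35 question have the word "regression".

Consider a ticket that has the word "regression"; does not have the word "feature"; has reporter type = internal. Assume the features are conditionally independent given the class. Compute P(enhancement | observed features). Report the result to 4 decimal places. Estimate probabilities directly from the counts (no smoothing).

defect: (48/103) × (36/48) × (19/48) × (8/48) ≈ 0.0230583
enhancement: (20/103) × (19/20) × (16/20) × (4/20) ≈ 0.0295146
question: (35/103) × (20/35) × (28/35) × (6/35) ≈ 0.0266297
P(enhancement | x) = 0.0295146 / 0.0792026 ≈ 0.3726

0.3726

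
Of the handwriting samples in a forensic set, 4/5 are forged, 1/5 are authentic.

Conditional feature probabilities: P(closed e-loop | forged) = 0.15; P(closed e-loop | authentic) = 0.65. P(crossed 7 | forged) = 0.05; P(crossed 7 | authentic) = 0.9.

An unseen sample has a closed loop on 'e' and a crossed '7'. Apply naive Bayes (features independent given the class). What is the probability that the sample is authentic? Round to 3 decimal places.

0.951

forged: 0.8 × 0.15 × 0.05 = 0.006
authentic: 0.2 × 0.65 × 0.9 = 0.117
P(authentic | x) = 0.117 / 0.123 ≈ 0.951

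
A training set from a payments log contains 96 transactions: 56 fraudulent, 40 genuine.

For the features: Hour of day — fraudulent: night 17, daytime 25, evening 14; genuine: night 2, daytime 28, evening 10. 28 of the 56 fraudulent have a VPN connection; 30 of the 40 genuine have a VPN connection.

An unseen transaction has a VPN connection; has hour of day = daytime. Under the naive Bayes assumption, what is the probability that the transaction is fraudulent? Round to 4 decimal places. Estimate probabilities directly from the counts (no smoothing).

fraudulent: (56/96) × (25/56) × (28/56) ≈ 0.130208
genuine: (40/96) × (28/40) × (30/40) = 0.21875
P(fraudulent | x) = 0.130208 / 0.348958 ≈ 0.3731

0.3731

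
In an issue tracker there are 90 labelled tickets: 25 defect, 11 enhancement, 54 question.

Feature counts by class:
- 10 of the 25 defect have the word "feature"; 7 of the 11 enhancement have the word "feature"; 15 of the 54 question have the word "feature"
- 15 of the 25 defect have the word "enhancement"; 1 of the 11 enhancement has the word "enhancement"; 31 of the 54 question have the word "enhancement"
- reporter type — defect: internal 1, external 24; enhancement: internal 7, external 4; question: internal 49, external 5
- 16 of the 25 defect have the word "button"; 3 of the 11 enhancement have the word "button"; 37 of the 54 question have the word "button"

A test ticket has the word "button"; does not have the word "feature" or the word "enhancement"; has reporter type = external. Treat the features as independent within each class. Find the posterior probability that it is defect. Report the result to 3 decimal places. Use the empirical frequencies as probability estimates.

defect: (25/90) × (15/25) × (10/25) × (24/25) × (16/25) = 0.04096
enhancement: (11/90) × (4/11) × (10/11) × (4/11) × (3/11) ≈ 0.00400701
question: (54/90) × (39/54) × (23/54) × (5/54) × (37/54) ≈ 0.0117096
P(defect | x) = 0.04096 / 0.05667661 ≈ 0.723

0.723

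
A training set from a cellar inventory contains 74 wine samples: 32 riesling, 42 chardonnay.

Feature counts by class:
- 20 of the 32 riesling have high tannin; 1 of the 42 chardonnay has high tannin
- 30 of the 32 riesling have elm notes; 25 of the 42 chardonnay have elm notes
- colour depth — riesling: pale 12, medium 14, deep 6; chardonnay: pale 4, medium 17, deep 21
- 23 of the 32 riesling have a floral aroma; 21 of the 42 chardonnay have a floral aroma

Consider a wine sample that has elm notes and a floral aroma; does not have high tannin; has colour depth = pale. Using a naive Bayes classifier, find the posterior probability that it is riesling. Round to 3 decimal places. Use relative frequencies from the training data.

riesling: (32/74) × (12/32) × (30/32) × (12/32) × (23/32) ≈ 0.040976
chardonnay: (42/74) × (41/42) × (25/42) × (4/42) × (21/42) ≈ 0.0157045
P(riesling | x) = 0.040976 / 0.0566805 ≈ 0.723

0.723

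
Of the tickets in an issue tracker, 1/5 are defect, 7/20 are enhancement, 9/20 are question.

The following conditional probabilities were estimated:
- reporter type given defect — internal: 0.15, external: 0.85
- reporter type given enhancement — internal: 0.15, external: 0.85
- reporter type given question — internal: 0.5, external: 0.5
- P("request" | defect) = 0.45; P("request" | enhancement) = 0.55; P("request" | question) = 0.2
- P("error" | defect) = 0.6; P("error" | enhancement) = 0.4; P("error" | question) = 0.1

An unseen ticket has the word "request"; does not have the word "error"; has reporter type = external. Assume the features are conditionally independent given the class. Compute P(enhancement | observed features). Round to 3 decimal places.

0.580

defect: 0.2 × 0.85 × 0.45 × (1−0.6) = 0.0306
enhancement: 0.35 × 0.85 × 0.55 × (1−0.4) = 0.098175
question: 0.45 × 0.5 × 0.2 × (1−0.1) = 0.0405
P(enhancement | x) = 0.098175 / 0.169275 ≈ 0.580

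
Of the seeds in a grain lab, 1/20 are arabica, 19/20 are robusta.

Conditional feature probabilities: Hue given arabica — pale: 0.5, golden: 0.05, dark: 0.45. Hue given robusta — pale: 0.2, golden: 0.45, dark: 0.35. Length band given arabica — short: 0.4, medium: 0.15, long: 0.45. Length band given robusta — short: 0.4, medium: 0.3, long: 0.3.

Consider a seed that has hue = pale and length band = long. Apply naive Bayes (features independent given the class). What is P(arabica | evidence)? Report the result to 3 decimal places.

arabica: 0.05 × 0.5 × 0.45 = 0.01125
robusta: 0.95 × 0.2 × 0.3 = 0.057
P(arabica | x) = 0.01125 / 0.06825 ≈ 0.165

0.165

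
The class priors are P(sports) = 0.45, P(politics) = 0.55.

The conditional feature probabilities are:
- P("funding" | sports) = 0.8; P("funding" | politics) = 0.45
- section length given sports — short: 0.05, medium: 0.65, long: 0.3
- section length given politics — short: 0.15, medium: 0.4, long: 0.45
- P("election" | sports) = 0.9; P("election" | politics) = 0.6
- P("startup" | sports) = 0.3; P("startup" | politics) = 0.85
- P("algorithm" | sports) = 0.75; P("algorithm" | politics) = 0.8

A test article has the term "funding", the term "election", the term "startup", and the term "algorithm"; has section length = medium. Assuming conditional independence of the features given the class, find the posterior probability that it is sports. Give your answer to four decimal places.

0.5398

sports: 0.45 × 0.8 × 0.65 × 0.9 × 0.3 × 0.75 = 0.047385
politics: 0.55 × 0.45 × 0.4 × 0.6 × 0.85 × 0.8 = 0.040392
P(sports | x) = 0.047385 / 0.087777 ≈ 0.5398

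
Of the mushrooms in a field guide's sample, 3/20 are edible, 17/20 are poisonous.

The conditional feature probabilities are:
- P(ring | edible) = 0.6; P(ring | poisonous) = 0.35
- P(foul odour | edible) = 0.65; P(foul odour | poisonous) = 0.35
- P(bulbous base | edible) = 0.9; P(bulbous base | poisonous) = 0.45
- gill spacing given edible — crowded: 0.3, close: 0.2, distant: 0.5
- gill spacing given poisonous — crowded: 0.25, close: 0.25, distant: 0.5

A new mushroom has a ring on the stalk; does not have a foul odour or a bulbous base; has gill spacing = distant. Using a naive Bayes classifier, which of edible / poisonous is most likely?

poisonous

edible: 0.15 × 0.6 × (1−0.65) × (1−0.9) × 0.5 = 0.001575
poisonous: 0.85 × 0.35 × (1−0.35) × (1−0.45) × 0.5 = 0.053178125
Highest score → poisonous.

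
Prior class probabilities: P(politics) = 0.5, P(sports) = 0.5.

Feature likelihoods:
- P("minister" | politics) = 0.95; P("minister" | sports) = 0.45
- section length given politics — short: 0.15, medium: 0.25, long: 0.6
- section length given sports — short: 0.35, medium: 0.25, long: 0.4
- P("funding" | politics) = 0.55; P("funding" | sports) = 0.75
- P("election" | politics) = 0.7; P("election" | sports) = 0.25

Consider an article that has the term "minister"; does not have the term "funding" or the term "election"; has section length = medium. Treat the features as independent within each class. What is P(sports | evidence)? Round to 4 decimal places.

politics: 0.5 × 0.95 × 0.25 × (1−0.55) × (1−0.7) = 0.01603125
sports: 0.5 × 0.45 × 0.25 × (1−0.75) × (1−0.25) = 0.010546875
P(sports | x) = 0.010546875 / 0.026578125 ≈ 0.3968

0.3968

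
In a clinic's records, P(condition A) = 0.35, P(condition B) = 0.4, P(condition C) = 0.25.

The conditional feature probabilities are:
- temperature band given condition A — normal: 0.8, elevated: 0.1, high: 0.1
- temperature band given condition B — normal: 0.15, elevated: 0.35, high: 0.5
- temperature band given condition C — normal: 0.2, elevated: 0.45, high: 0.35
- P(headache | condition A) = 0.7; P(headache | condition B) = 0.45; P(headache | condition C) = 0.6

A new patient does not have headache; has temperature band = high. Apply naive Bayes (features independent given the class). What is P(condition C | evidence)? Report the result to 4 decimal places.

condition A: 0.35 × 0.1 × (1−0.7) = 0.0105
condition B: 0.4 × 0.5 × (1−0.45) = 0.11
condition C: 0.25 × 0.35 × (1−0.6) = 0.035
P(condition C | x) = 0.035 / 0.1555 ≈ 0.2251

0.2251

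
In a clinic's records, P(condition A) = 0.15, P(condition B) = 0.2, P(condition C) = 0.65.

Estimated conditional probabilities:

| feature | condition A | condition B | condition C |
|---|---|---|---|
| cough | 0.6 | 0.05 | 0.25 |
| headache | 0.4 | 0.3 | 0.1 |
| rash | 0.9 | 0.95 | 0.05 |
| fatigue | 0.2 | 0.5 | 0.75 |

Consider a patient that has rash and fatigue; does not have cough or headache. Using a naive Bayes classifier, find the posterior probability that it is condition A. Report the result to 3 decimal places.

0.075

condition A: 0.15 × (1−0.6) × (1−0.4) × 0.9 × 0.2 = 0.00648
condition B: 0.2 × (1−0.05) × (1−0.3) × 0.95 × 0.5 = 0.063175
condition C: 0.65 × (1−0.25) × (1−0.1) × 0.05 × 0.75 = 0.016453125
P(condition A | x) = 0.00648 / 0.086108125 ≈ 0.075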